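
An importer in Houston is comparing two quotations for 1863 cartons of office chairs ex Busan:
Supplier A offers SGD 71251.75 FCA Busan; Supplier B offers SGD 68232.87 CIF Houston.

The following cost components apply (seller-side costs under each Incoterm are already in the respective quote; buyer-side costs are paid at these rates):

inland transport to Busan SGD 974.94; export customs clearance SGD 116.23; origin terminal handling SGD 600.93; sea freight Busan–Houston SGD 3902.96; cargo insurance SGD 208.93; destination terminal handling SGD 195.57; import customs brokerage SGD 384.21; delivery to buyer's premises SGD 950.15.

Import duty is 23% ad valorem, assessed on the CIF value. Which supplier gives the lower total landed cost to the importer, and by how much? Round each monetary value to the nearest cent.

Supplier A (FCA):
CIF value = FCA price + origin terminal + freight + insurance = 71251.75 + 600.93 + 3902.96 + 208.93 = 75964.57
Import duty = 75964.57 × 23% = 17471.85
Buyer bears (A): 600.93 + 3902.96 + 208.93 + 195.57 + 384.21 + 950.15 = 6242.75
Landed cost (A) = invoice 71251.75 + 6242.75 + duty 17471.85 = 94966.35
Supplier B (CIF):
The CIF price already equals the CIF value: 68232.87
Import duty = 68232.87 × 23% = 15693.56
Buyer bears (B): 195.57 + 384.21 + 950.15 = 1529.93
Landed cost (B) = invoice 68232.87 + 1529.93 + duty 15693.56 = 85456.36
Difference = |94966.35 − 85456.36| = 9509.99

Supplier B is cheaper by SGD 9509.99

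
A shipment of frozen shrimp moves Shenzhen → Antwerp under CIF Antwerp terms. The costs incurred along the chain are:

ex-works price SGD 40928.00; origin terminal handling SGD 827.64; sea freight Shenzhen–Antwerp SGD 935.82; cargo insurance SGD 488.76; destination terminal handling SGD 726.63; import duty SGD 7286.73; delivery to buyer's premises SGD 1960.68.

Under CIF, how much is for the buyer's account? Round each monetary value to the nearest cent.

CIF: the seller pays costs through ocean freight and marine insurance to the destination port.
Seller's account: goods 40928.00 + origin terminal 827.64 + freight 935.82 + insurance 488.76 = 43180.22
Buyer's account: destination terminal 726.63 + duty 7286.73 + delivery 1960.68 = 9974.04

Buyer's account: SGD 9974.04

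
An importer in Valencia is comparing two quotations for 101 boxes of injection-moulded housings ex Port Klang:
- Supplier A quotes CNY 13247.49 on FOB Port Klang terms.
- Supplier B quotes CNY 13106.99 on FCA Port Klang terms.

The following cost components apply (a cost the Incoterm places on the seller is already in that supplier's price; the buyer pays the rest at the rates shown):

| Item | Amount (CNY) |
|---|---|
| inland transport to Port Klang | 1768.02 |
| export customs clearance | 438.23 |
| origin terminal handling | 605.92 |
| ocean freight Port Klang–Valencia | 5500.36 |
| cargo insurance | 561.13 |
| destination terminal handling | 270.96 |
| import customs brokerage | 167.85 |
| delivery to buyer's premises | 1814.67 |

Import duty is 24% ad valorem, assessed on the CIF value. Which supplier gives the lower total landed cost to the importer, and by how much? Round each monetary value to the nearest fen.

Supplier A is cheaper by CNY 577.12

Supplier A (FOB):
CIF value = FOB price + freight + insurance = 13247.49 + 5500.36 + 561.13 = 19308.98
Import duty = 19308.98 × 24% = 4634.16
Buyer bears (A): 5500.36 + 561.13 + 270.96 + 167.85 + 1814.67 = 8314.97
Landed cost (A) = invoice 13247.49 + 8314.97 + duty 4634.16 = 26196.62
Supplier B (FCA):
CIF value = FCA price + origin terminal + freight + insurance = 13106.99 + 605.92 + 5500.36 + 561.13 = 19774.40
Import duty = 19774.40 × 24% = 4745.86
Buyer bears (B): 605.92 + 5500.36 + 561.13 + 270.96 + 167.85 + 1814.67 = 8920.89
Landed cost (B) = invoice 13106.99 + 8920.89 + duty 4745.86 = 26773.74
Difference = |26196.62 − 26773.74| = 577.12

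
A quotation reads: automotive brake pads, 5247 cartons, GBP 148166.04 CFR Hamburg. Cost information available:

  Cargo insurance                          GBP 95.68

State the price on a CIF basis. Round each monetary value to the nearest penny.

CIF price: GBP 148261.72

From CFR to CIF, the seller additionally bears: insurance.
CIF price = 148166.04 + 95.68 = 148261.72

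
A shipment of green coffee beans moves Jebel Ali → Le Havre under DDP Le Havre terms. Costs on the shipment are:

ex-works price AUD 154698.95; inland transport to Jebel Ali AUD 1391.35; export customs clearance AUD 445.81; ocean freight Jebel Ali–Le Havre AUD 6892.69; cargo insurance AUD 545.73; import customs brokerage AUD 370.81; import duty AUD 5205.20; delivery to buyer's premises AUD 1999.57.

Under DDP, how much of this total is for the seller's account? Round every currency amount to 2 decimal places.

DDP: the seller bears all costs including import duty.
Seller's account: goods 154698.95 + inland to port 1391.35 + export clearance 445.81 + freight 6892.69 + insurance 545.73 + brokerage 370.81 + duty 5205.20 + delivery 1999.57 = 171550.11
Buyer's account: 0.00

Seller's account: AUD 171550.11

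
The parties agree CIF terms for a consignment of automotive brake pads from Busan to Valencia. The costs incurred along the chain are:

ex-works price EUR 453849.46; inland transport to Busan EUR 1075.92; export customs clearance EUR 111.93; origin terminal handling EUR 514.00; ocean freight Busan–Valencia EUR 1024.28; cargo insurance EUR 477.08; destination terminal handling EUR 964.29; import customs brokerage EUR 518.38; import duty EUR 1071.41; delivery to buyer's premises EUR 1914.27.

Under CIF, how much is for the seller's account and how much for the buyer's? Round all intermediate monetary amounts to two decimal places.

CIF: the seller pays costs through ocean freight and marine insurance to the destination port.
Seller's account: goods 453849.46 + inland to port 1075.92 + export clearance 111.93 + origin terminal 514.00 + freight 1024.28 + insurance 477.08 = 457052.67
Buyer's account: destination terminal 964.29 + brokerage 518.38 + duty 1071.41 + delivery 1914.27 = 4468.35

Seller: EUR 457052.67; buyer: EUR 4468.35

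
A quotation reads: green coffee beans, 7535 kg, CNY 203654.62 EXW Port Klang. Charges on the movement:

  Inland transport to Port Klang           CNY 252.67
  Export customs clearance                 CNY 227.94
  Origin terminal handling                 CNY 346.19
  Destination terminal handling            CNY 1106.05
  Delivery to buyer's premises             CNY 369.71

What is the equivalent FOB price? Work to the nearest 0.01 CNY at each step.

Not relevant to the conversion: delivery, destination terminal — on the buyer under both terms; not part of either seller's price.
From EXW to FOB, the seller additionally bears: inland to port, export clearance, origin terminal.
FOB price = 203654.62 + 252.67 + 227.94 + 346.19 = 204481.42

FOB price: CNY 204481.42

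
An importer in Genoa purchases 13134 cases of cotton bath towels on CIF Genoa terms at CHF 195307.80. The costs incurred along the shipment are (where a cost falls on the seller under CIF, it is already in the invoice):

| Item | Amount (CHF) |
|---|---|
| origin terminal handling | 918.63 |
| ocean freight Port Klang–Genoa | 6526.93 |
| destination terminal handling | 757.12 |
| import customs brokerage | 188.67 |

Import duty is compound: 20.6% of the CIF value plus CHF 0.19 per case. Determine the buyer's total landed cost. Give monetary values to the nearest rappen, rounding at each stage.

Total landed cost: CHF 238982.46

CIF: the seller pays costs through ocean freight and marine insurance to the destination port.
Already in the invoice (seller's account under CIF): origin terminal, freight — exclude.
The CIF price already equals the CIF value: 195307.80
Ad valorem component: 195307.80 × 20.6% = 40233.41
Specific component: 13134 × 0.19 = 2495.46
Import duty = 40233.41 + 2495.46 = 42728.87
Buyer bears: destination terminal 757.12 + brokerage 188.67 + duty 42728.87 = 43674.66
Landed cost = invoice 195307.80 + 43674.66 = 238982.46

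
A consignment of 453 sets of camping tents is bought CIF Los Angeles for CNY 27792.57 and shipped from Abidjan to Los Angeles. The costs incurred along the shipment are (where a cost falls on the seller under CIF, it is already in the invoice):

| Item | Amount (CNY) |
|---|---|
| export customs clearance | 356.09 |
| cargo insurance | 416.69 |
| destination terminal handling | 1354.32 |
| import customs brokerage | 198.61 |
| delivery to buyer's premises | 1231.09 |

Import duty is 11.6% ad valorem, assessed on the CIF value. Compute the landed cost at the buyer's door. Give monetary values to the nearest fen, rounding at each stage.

Total landed cost: CNY 33800.53

CIF: the seller pays costs through ocean freight and marine insurance to the destination port.
Already in the invoice (seller's account under CIF): export clearance, insurance — exclude.
The CIF price already equals the CIF value: 27792.57
Import duty = 27792.57 × 11.6% = 3223.94
Buyer bears: destination terminal 1354.32 + brokerage 198.61 + delivery 1231.09 + duty 3223.94 = 6007.96
Landed cost = invoice 27792.57 + 6007.96 = 33800.53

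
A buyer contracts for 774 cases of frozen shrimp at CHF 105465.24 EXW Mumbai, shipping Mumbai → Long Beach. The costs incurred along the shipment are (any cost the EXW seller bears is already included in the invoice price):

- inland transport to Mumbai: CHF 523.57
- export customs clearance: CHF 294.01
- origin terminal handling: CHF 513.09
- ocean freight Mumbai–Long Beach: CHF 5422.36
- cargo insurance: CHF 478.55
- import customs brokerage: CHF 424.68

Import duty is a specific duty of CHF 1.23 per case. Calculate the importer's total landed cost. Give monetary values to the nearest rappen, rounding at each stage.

EXW: the seller makes goods available at their premises; the buyer bears all onward costs.
CIF value = EXW price + inland to port + export clearance + origin terminal + freight + insurance = 105465.24 + 523.57 + 294.01 + 513.09 + 5422.36 + 478.55 = 112696.82
Import duty = 774 × 1.23 = 952.02
Buyer bears: inland to port 523.57 + export clearance 294.01 + origin terminal 513.09 + freight 5422.36 + insurance 478.55 + brokerage 424.68 + duty 952.02 = 8608.28
Landed cost = invoice 105465.24 + 8608.28 = 114073.52

Total landed cost: CHF 114073.52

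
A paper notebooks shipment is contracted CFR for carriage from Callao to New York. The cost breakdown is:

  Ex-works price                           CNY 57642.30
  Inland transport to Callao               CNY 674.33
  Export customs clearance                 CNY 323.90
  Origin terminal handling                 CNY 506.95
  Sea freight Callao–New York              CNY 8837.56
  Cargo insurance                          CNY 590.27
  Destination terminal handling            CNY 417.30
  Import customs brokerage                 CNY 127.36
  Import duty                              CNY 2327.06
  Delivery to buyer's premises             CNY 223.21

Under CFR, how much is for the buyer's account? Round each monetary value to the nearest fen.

CFR: the seller pays costs through ocean freight to the destination port, but not insurance.
Seller's account: goods 57642.30 + inland to port 674.33 + export clearance 323.90 + origin terminal 506.95 + freight 8837.56 = 67985.04
Buyer's account: insurance 590.27 + destination terminal 417.30 + brokerage 127.36 + duty 2327.06 + delivery 223.21 = 3685.20

Buyer's account: CNY 3685.20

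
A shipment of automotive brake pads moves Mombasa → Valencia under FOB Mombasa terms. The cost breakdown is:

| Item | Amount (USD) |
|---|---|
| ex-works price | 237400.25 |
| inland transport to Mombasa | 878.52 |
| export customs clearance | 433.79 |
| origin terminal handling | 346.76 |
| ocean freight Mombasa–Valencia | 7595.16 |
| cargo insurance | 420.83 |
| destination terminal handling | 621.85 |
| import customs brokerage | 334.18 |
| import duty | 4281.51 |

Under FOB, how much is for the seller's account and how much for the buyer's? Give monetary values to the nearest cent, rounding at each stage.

FOB: the seller bears costs until goods are on board at the origin port; the buyer bears freight, insurance and all costs thereafter.
Seller's account: goods 237400.25 + inland to port 878.52 + export clearance 433.79 + origin terminal 346.76 = 239059.32
Buyer's account: freight 7595.16 + insurance 420.83 + destination terminal 621.85 + brokerage 334.18 + duty 4281.51 = 13253.53

Seller: USD 239059.32; buyer: USD 13253.53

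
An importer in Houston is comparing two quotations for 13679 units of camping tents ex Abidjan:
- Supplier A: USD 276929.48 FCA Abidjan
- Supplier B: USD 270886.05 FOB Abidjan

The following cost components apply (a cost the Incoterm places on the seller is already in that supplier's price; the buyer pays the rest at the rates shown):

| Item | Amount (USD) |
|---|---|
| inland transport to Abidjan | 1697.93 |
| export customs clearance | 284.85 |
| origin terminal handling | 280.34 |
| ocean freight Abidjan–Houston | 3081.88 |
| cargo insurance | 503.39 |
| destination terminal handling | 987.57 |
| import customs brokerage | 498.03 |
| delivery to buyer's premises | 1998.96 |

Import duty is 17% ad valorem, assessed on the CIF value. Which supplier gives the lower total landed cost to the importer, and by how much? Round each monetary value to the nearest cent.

Supplier B is cheaper by USD 7398.82

Supplier A (FCA):
CIF value = FCA price + origin terminal + freight + insurance = 276929.48 + 280.34 + 3081.88 + 503.39 = 280795.09
Import duty = 280795.09 × 17% = 47735.17
Buyer bears (A): 280.34 + 3081.88 + 503.39 + 987.57 + 498.03 + 1998.96 = 7350.17
Landed cost (A) = invoice 276929.48 + 7350.17 + duty 47735.17 = 332014.82
Supplier B (FOB):
CIF value = FOB price + freight + insurance = 270886.05 + 3081.88 + 503.39 = 274471.32
Import duty = 274471.32 × 17% = 46660.12
Buyer bears (B): 3081.88 + 503.39 + 987.57 + 498.03 + 1998.96 = 7069.83
Landed cost (B) = invoice 270886.05 + 7069.83 + duty 46660.12 = 324616.00
Difference = |332014.82 − 324616.00| = 7398.82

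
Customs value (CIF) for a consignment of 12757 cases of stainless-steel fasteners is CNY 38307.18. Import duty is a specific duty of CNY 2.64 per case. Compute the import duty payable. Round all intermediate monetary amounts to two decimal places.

Import duty = 12757 × 2.64 = 33678.48

Import duty: CNY 33678.48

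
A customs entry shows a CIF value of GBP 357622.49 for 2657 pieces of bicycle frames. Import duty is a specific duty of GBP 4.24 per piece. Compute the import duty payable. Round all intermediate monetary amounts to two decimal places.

Import duty = 2657 × 4.24 = 11265.68

Import duty: GBP 11265.68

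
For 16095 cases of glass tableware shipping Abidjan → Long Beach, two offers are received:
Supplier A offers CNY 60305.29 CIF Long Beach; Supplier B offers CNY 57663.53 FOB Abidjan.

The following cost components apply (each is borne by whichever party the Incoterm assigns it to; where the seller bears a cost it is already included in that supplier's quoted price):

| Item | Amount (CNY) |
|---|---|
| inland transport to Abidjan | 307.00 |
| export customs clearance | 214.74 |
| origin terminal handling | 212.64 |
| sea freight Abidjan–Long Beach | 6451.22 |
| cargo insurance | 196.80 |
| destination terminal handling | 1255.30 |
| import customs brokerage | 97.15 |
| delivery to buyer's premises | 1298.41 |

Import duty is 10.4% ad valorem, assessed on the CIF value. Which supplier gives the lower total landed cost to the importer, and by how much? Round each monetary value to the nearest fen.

Supplier A (CIF):
The CIF price already equals the CIF value: 60305.29
Import duty = 60305.29 × 10.4% = 6271.75
Buyer bears (A): 1255.30 + 97.15 + 1298.41 = 2650.86
Landed cost (A) = invoice 60305.29 + 2650.86 + duty 6271.75 = 69227.90
Supplier B (FOB):
CIF value = FOB price + freight + insurance = 57663.53 + 6451.22 + 196.80 = 64311.55
Import duty = 64311.55 × 10.4% = 6688.40
Buyer bears (B): 6451.22 + 196.80 + 1255.30 + 97.15 + 1298.41 = 9298.88
Landed cost (B) = invoice 57663.53 + 9298.88 + duty 6688.40 = 73650.81
Difference = |69227.90 − 73650.81| = 4422.91

Supplier A is cheaper by CNY 4422.91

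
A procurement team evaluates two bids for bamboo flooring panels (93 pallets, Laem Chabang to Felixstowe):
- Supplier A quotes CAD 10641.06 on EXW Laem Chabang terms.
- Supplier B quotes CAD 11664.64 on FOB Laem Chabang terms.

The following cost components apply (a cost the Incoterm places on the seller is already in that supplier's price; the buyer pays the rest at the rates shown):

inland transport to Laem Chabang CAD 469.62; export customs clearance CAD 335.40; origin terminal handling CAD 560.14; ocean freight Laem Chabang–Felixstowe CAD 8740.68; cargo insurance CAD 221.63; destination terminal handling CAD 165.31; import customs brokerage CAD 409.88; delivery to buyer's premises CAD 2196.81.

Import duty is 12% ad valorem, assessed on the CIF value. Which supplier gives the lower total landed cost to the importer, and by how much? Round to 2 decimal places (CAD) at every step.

Supplier B is cheaper by CAD 382.57

Supplier A (EXW):
CIF value = EXW price + inland to port + export clearance + origin terminal + freight + insurance = 10641.06 + 469.62 + 335.40 + 560.14 + 8740.68 + 221.63 = 20968.53
Import duty = 20968.53 × 12% = 2516.22
Buyer bears (A): 469.62 + 335.40 + 560.14 + 8740.68 + 221.63 + 165.31 + 409.88 + 2196.81 = 13099.47
Landed cost (A) = invoice 10641.06 + 13099.47 + duty 2516.22 = 26256.75
Supplier B (FOB):
CIF value = FOB price + freight + insurance = 11664.64 + 8740.68 + 221.63 = 20626.95
Import duty = 20626.95 × 12% = 2475.23
Buyer bears (B): 8740.68 + 221.63 + 165.31 + 409.88 + 2196.81 = 11734.31
Landed cost (B) = invoice 11664.64 + 11734.31 + duty 2475.23 = 25874.18
Difference = |26256.75 − 25874.18| = 382.57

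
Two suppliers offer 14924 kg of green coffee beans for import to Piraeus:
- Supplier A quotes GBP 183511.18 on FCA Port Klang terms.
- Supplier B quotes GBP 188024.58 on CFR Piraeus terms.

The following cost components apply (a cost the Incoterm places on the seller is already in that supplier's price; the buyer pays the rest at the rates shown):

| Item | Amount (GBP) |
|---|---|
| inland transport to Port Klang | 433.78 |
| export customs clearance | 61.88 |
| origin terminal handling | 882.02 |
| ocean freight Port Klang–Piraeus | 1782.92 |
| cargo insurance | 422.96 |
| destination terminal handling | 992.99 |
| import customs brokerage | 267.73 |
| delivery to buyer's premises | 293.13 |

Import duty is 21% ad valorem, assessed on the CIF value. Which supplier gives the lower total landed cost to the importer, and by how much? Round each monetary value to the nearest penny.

Supplier A is cheaper by GBP 2236.63

Supplier A (FCA):
CIF value = FCA price + origin terminal + freight + insurance = 183511.18 + 882.02 + 1782.92 + 422.96 = 186599.08
Import duty = 186599.08 × 21% = 39185.81
Buyer bears (A): 882.02 + 1782.92 + 422.96 + 992.99 + 267.73 + 293.13 = 4641.75
Landed cost (A) = invoice 183511.18 + 4641.75 + duty 39185.81 = 227338.74
Supplier B (CFR):
CIF value = CFR price + insurance = 188024.58 + 422.96 = 188447.54
Import duty = 188447.54 × 21% = 39573.98
Buyer bears (B): 422.96 + 992.99 + 267.73 + 293.13 = 1976.81
Landed cost (B) = invoice 188024.58 + 1976.81 + duty 39573.98 = 229575.37
Difference = |227338.74 − 229575.37| = 2236.63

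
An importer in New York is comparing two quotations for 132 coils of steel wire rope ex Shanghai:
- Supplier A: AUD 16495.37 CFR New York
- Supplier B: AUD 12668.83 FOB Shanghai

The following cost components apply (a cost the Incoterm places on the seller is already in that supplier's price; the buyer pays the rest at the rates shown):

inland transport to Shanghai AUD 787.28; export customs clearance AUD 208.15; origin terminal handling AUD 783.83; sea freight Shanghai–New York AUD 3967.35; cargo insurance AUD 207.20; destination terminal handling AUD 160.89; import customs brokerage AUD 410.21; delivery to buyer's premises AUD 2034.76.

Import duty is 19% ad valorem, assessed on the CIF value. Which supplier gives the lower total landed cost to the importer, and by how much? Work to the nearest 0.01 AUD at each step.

Supplier A is cheaper by AUD 167.56

Supplier A (CFR):
CIF value = CFR price + insurance = 16495.37 + 207.20 = 16702.57
Import duty = 16702.57 × 19% = 3173.49
Buyer bears (A): 207.20 + 160.89 + 410.21 + 2034.76 = 2813.06
Landed cost (A) = invoice 16495.37 + 2813.06 + duty 3173.49 = 22481.92
Supplier B (FOB):
CIF value = FOB price + freight + insurance = 12668.83 + 3967.35 + 207.20 = 16843.38
Import duty = 16843.38 × 19% = 3200.24
Buyer bears (B): 3967.35 + 207.20 + 160.89 + 410.21 + 2034.76 = 6780.41
Landed cost (B) = invoice 12668.83 + 6780.41 + duty 3200.24 = 22649.48
Difference = |22481.92 − 22649.48| = 167.56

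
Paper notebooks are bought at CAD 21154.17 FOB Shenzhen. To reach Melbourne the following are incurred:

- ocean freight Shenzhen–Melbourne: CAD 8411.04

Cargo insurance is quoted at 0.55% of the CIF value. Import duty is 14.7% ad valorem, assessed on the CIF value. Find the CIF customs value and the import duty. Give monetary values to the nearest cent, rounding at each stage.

CIF value: CAD 29728.72; import duty: CAD 4370.12

Let C be the CIF value. C = FOB price + freight + 0.55% × C
C − 0.55% × C = 21154.17 + 8411.04
0.9945 × C = 29565.21
C = 29565.21 / 0.9945 = 29728.72
Insurance premium = 0.55% × 29728.72 = 163.51
Import duty = 29728.72 × 14.7% = 4370.12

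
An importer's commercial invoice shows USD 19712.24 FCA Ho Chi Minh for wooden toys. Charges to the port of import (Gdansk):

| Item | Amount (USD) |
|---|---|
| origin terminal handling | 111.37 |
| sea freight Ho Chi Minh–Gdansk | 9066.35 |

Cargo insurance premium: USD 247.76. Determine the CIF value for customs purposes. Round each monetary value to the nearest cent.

CIF = FCA price + pre-shipment costs + freight + insurance
CIF = 19712.24 + 111.37 + 9066.35 + 247.76 = 29137.72

CIF value: USD 29137.72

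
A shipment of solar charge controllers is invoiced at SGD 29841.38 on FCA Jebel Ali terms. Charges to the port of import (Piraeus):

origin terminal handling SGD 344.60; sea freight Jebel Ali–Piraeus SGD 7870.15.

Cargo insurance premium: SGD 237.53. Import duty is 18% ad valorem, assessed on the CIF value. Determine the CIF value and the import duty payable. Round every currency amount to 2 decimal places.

CIF value: SGD 38293.66; import duty: SGD 6892.86

CIF = FCA price + pre-shipment costs + freight + insurance
CIF = 29841.38 + 344.60 + 7870.15 + 237.53 = 38293.66
Import duty = 38293.66 × 18% = 6892.86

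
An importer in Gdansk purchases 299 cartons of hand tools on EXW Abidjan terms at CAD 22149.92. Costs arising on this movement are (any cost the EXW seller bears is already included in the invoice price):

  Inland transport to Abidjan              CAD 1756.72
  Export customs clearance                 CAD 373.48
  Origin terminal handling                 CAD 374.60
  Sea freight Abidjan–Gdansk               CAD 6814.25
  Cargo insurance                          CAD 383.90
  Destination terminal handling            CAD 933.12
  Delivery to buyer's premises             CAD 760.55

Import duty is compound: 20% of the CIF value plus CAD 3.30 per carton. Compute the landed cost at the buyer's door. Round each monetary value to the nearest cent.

EXW: the seller makes goods available at their premises; the buyer bears all onward costs.
CIF value = EXW price + inland to port + export clearance + origin terminal + freight + insurance = 22149.92 + 1756.72 + 373.48 + 374.60 + 6814.25 + 383.90 = 31852.87
Ad valorem component: 31852.87 × 20% = 6370.57
Specific component: 299 × 3.30 = 986.70
Import duty = 6370.57 + 986.70 = 7357.27
Buyer bears: inland to port 1756.72 + export clearance 373.48 + origin terminal 374.60 + freight 6814.25 + insurance 383.90 + destination terminal 933.12 + delivery 760.55 + duty 7357.27 = 18753.89
Landed cost = invoice 22149.92 + 18753.89 = 40903.81

Total landed cost: CAD 40903.81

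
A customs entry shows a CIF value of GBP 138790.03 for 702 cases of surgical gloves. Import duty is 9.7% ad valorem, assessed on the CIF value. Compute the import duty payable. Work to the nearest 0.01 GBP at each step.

Import duty: GBP 13462.63

Import duty = 138790.03 × 9.7% = 13462.63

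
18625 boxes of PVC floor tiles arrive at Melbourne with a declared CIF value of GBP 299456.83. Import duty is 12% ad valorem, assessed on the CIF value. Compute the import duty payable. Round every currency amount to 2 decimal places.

Import duty = 299456.83 × 12% = 35934.82

Import duty: GBP 35934.82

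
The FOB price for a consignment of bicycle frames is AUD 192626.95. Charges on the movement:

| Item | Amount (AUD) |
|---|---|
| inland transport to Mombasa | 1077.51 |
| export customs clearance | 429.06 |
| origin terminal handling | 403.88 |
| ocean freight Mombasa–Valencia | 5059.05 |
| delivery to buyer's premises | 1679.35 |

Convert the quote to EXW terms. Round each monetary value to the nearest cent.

Not relevant to the conversion: delivery, freight — on the buyer under both terms; not part of either seller's price.
From FOB to EXW, the seller no longer bears: inland to port, export clearance, origin terminal.
EXW price = 192626.95 − 1077.51 − 429.06 − 403.88 = 190716.50

EXW price: AUD 190716.50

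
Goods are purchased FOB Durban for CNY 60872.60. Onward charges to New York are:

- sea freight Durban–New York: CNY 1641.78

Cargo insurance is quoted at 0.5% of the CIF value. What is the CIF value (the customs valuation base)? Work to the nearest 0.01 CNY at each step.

Let C be the CIF value. C = FOB price + freight + 0.5% × C
C − 0.5% × C = 60872.60 + 1641.78
0.995 × C = 62514.38
C = 62514.38 / 0.995 = 62828.52
Insurance premium = 0.5% × 62828.52 = 314.14

CIF value: CNY 62828.52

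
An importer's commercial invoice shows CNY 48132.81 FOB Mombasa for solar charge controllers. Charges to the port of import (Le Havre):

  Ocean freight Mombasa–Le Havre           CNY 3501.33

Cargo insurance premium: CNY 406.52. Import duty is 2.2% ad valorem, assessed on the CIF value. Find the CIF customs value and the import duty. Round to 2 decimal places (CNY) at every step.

CIF = FOB price + freight + insurance
CIF = 48132.81 + 3501.33 + 406.52 = 52040.66
Import duty = 52040.66 × 2.2% = 1144.89

CIF value: CNY 52040.66; import duty: CNY 1144.89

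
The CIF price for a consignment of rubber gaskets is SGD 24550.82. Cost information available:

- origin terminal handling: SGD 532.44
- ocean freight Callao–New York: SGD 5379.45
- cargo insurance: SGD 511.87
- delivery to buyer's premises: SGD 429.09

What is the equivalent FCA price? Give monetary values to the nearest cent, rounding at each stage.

FCA price: SGD 18127.06

Not relevant to the conversion: delivery — on the buyer under both terms; not part of either seller's price.
From CIF to FCA, the seller no longer bears: origin terminal, freight, insurance.
FCA price = 24550.82 − 532.44 − 5379.45 − 511.87 = 18127.06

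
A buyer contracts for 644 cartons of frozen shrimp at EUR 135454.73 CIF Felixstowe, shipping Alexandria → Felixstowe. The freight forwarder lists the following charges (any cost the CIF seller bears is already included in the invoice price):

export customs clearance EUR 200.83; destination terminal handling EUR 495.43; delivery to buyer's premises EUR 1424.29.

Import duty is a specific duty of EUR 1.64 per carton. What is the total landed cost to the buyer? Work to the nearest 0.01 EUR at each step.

CIF: the seller pays costs through ocean freight and marine insurance to the destination port.
Already in the invoice (seller's account under CIF): export clearance — exclude.
The CIF price already equals the CIF value: 135454.73
Import duty = 644 × 1.64 = 1056.16
Buyer bears: destination terminal 495.43 + delivery 1424.29 + duty 1056.16 = 2975.88
Landed cost = invoice 135454.73 + 2975.88 = 138430.61

Total landed cost: EUR 138430.61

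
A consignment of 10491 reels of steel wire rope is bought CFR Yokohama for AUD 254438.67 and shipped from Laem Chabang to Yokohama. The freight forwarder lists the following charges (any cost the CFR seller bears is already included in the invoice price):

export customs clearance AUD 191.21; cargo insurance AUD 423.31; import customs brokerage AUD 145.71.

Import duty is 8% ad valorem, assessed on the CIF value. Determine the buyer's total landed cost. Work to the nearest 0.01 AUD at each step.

CFR: the seller pays costs through ocean freight to the destination port, but not insurance.
Already in the invoice (seller's account under CFR): export clearance — exclude.
CIF value = CFR price + insurance = 254438.67 + 423.31 = 254861.98
Import duty = 254861.98 × 8% = 20388.96
Buyer bears: insurance 423.31 + brokerage 145.71 + duty 20388.96 = 20957.98
Landed cost = invoice 254438.67 + 20957.98 = 275396.65

Total landed cost: AUD 275396.65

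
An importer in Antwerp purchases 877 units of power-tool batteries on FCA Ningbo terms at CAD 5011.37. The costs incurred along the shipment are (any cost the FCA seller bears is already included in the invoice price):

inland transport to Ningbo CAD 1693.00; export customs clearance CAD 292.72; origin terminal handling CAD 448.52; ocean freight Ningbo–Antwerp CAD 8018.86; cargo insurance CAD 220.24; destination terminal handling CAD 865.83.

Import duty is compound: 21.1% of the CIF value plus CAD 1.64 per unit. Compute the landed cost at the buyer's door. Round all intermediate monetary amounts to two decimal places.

Total landed cost: CAD 18893.59

FCA: the seller delivers export-cleared goods to the carrier; the buyer bears costs from that point.
Already in the invoice (seller's account under FCA): inland to port, export clearance — exclude.
CIF value = FCA price + origin terminal + freight + insurance = 5011.37 + 448.52 + 8018.86 + 220.24 = 13698.99
Ad valorem component: 13698.99 × 21.1% = 2890.49
Specific component: 877 × 1.64 = 1438.28
Import duty = 2890.49 + 1438.28 = 4328.77
Buyer bears: origin terminal 448.52 + freight 8018.86 + insurance 220.24 + destination terminal 865.83 + duty 4328.77 = 13882.22
Landed cost = invoice 5011.37 + 13882.22 = 18893.59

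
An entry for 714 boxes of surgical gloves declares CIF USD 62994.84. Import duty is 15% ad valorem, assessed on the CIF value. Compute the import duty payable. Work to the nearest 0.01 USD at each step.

Import duty: USD 9449.23

Import duty = 62994.84 × 15% = 9449.23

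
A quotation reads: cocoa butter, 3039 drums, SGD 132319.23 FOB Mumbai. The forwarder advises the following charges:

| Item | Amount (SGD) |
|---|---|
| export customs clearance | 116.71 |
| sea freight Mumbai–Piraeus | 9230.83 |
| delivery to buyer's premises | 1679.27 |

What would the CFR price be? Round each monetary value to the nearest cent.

Not relevant to the conversion: export clearance — on the seller under both FOB and CFR; already in the FOB price and stays in the CFR price. delivery — on the buyer under both terms; not part of either seller's price.
From FOB to CFR, the seller additionally bears: freight.
CFR price = 132319.23 + 9230.83 = 141550.06

CFR price: SGD 141550.06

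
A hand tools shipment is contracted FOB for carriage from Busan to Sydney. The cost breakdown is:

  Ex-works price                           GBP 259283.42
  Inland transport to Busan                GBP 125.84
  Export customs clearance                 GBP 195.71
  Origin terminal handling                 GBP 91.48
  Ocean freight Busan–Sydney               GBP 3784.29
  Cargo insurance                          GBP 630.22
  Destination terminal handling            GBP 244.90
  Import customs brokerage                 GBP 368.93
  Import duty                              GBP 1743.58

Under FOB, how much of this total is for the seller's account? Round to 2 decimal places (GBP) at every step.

Seller's account: GBP 259696.45

FOB: the seller bears costs until goods are on board at the origin port; the buyer bears freight, insurance and all costs thereafter.
Seller's account: goods 259283.42 + inland to port 125.84 + export clearance 195.71 + origin terminal 91.48 = 259696.45
Buyer's account: freight 3784.29 + insurance 630.22 + destination terminal 244.90 + brokerage 368.93 + duty 1743.58 = 6771.92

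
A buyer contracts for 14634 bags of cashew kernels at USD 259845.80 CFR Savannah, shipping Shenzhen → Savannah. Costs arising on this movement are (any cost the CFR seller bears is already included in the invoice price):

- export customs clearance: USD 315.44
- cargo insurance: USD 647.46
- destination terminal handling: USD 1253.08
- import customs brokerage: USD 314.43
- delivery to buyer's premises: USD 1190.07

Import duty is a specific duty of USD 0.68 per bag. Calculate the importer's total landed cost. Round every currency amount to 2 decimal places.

Total landed cost: USD 273201.96

CFR: the seller pays costs through ocean freight to the destination port, but not insurance.
Already in the invoice (seller's account under CFR): export clearance — exclude.
CIF value = CFR price + insurance = 259845.80 + 647.46 = 260493.26
Import duty = 14634 × 0.68 = 9951.12
Buyer bears: insurance 647.46 + destination terminal 1253.08 + brokerage 314.43 + delivery 1190.07 + duty 9951.12 = 13356.16
Landed cost = invoice 259845.80 + 13356.16 = 273201.96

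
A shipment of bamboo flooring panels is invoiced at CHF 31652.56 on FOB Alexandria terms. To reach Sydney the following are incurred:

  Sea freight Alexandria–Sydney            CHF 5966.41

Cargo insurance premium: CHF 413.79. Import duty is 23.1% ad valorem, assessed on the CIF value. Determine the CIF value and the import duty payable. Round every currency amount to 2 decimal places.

CIF value: CHF 38032.76; import duty: CHF 8785.57

CIF = FOB price + freight + insurance
CIF = 31652.56 + 5966.41 + 413.79 = 38032.76
Import duty = 38032.76 × 23.1% = 8785.57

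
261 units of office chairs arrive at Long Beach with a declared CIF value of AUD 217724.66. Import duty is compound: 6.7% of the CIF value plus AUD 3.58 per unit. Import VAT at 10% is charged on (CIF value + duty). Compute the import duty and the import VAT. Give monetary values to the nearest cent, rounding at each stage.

Import duty: AUD 15521.93; import VAT: AUD 23324.66

Ad valorem component: 217724.66 × 6.7% = 14587.55
Specific component: 261 × 3.58 = 934.38
Import duty = 14587.55 + 934.38 = 15521.93
VAT base = CIF + duty = 217724.66 + 15521.93 = 233246.59
Import VAT = 233246.59 × 10% = 23324.66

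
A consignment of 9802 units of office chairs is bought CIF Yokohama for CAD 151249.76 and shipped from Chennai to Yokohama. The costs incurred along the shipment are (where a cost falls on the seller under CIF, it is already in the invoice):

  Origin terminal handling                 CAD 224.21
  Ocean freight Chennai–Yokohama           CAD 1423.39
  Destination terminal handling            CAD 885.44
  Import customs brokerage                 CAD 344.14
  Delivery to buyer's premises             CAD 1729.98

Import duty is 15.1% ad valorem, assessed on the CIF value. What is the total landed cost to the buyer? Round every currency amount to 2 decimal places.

Total landed cost: CAD 177048.03

CIF: the seller pays costs through ocean freight and marine insurance to the destination port.
Already in the invoice (seller's account under CIF): origin terminal, freight — exclude.
The CIF price already equals the CIF value: 151249.76
Import duty = 151249.76 × 15.1% = 22838.71
Buyer bears: destination terminal 885.44 + brokerage 344.14 + delivery 1729.98 + duty 22838.71 = 25798.27
Landed cost = invoice 151249.76 + 25798.27 = 177048.03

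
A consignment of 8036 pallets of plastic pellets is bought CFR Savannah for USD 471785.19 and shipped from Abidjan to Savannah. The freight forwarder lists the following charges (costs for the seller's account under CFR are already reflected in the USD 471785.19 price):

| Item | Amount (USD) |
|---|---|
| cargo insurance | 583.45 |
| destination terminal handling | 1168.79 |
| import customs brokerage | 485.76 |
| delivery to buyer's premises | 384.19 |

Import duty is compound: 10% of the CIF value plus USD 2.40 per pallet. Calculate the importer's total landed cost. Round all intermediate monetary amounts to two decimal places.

CFR: the seller pays costs through ocean freight to the destination port, but not insurance.
CIF value = CFR price + insurance = 471785.19 + 583.45 = 472368.64
Ad valorem component: 472368.64 × 10% = 47236.86
Specific component: 8036 × 2.40 = 19286.40
Import duty = 47236.86 + 19286.40 = 66523.26
Buyer bears: insurance 583.45 + destination terminal 1168.79 + brokerage 485.76 + delivery 384.19 + duty 66523.26 = 69145.45
Landed cost = invoice 471785.19 + 69145.45 = 540930.64

Total landed cost: USD 540930.64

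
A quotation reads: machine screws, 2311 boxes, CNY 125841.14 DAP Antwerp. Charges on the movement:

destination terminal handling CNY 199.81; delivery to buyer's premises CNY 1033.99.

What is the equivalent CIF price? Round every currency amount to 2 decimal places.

CIF price: CNY 124607.34

From DAP to CIF, the seller no longer bears: destination terminal, delivery.
CIF price = 125841.14 − 199.81 − 1033.99 = 124607.34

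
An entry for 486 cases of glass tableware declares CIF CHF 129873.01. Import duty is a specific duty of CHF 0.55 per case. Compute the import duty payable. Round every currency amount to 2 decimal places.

Import duty = 486 × 0.55 = 267.30

Import duty: CHF 267.30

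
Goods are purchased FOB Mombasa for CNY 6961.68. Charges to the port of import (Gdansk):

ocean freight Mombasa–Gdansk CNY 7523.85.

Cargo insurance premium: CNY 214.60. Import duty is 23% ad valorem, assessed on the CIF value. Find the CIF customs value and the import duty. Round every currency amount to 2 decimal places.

CIF value: CNY 14700.13; import duty: CNY 3381.03

CIF = FOB price + freight + insurance
CIF = 6961.68 + 7523.85 + 214.60 = 14700.13
Import duty = 14700.13 × 23% = 3381.03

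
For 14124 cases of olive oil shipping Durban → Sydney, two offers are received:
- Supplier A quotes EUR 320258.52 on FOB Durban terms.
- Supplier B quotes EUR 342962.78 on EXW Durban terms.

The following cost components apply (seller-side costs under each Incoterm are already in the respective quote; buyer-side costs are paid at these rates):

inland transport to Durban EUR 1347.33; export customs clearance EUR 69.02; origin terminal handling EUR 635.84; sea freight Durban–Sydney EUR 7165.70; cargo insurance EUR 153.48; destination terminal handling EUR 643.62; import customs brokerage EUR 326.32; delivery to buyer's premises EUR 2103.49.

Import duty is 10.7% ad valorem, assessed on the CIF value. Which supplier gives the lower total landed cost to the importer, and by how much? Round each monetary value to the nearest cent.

Supplier A is cheaper by EUR 27405.39

Supplier A (FOB):
CIF value = FOB price + freight + insurance = 320258.52 + 7165.70 + 153.48 = 327577.70
Import duty = 327577.70 × 10.7% = 35050.81
Buyer bears (A): 7165.70 + 153.48 + 643.62 + 326.32 + 2103.49 = 10392.61
Landed cost (A) = invoice 320258.52 + 10392.61 + duty 35050.81 = 365701.94
Supplier B (EXW):
CIF value = EXW price + inland to port + export clearance + origin terminal + freight + insurance = 342962.78 + 1347.33 + 69.02 + 635.84 + 7165.70 + 153.48 = 352334.15
Import duty = 352334.15 × 10.7% = 37699.75
Buyer bears (B): 1347.33 + 69.02 + 635.84 + 7165.70 + 153.48 + 643.62 + 326.32 + 2103.49 = 12444.80
Landed cost (B) = invoice 342962.78 + 12444.80 + duty 37699.75 = 393107.33
Difference = |365701.94 − 393107.33| = 27405.39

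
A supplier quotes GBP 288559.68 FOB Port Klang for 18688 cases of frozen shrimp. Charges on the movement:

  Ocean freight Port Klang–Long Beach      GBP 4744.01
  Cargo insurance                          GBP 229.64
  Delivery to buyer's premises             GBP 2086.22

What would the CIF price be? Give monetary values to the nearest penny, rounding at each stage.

CIF price: GBP 293533.33

Not relevant to the conversion: delivery — on the buyer under both terms; not part of either seller's price.
From FOB to CIF, the seller additionally bears: freight, insurance.
CIF price = 288559.68 + 4744.01 + 229.64 = 293533.33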